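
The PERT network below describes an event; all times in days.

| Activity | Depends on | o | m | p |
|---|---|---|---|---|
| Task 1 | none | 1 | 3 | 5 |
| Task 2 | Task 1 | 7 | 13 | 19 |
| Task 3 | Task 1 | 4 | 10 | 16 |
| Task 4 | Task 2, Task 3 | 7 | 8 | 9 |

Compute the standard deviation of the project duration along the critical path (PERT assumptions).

2.13 days

te_Task 1 = (1 + 4·3 + 5)/6 = 18/6 = 3; σ²_Task 1 = ((5−1)/6)² = 0.444
te_Task 2 = (7 + 4·13 + 19)/6 = 78/6 = 13; σ²_Task 2 = ((19−7)/6)² = 4.000
te_Task 3 = (4 + 4·10 + 16)/6 = 60/6 = 10; σ²_Task 3 = ((16−4)/6)² = 4.000
te_Task 4 = (7 + 4·8 + 9)/6 = 48/6 = 8; σ²_Task 4 = ((9−7)/6)² = 0.111

Forward pass:
ES_Task 1 = 0; EF_Task 1 = 3
ES_Task 2 = 3; EF_Task 2 = 3+13 = 16
ES_Task 3 = 3; EF_Task 3 = 3+10 = 13
ES_Task 4 = max(EF_Task 2=16, EF_Task 3=13) = 16; EF_Task 4 = 16+8 = 24
Expected project duration μ = 24 days. Critical path: Task 1 → Task 2 → Task 4.

Variance along critical path = 0.444 + 4.000 + 0.111 = 4.556
σ = √4.556 = 2.134 days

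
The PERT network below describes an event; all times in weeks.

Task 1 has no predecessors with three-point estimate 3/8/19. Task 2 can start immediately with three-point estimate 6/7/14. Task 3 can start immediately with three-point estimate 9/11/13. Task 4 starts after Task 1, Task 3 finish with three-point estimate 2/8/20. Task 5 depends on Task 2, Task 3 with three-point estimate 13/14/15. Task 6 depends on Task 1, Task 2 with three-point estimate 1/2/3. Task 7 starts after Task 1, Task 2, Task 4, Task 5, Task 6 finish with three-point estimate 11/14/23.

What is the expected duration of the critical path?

te_Task 1 = (3 + 4·8 + 19)/6 = 54/6 = 9
te_Task 2 = (6 + 4·7 + 14)/6 = 48/6 = 8
te_Task 3 = (9 + 4·11 + 13)/6 = 66/6 = 11
te_Task 4 = (2 + 4·8 + 20)/6 = 54/6 = 9
te_Task 5 = (13 + 4·14 + 15)/6 = 84/6 = 14
te_Task 6 = (1 + 4·2 + 3)/6 = 12/6 = 2
te_Task 7 = (11 + 4·14 + 23)/6 = 90/6 = 15

Forward pass:
ES_Task 1 = 0; EF_Task 1 = 9
ES_Task 2 = 0; EF_Task 2 = 8
ES_Task 3 = 0; EF_Task 3 = 11
ES_Task 4 = max(EF_Task 1=9, EF_Task 3=11) = 11; EF_Task 4 = 11+9 = 20
ES_Task 5 = max(EF_Task 2=8, EF_Task 3=11) = 11; EF_Task 5 = 11+14 = 25
ES_Task 6 = max(EF_Task 1=9, EF_Task 2=8) = 9; EF_Task 6 = 9+2 = 11
ES_Task 7 = max(EF_Task 1=9, EF_Task 2=8, EF_Task 4=20, EF_Task 5=25, EF_Task 6=11) = 25; EF_Task 7 = 25+15 = 40
Expected project duration μ = 40 weeks. Critical path: Task 3 → Task 5 → Task 7.

40 weeks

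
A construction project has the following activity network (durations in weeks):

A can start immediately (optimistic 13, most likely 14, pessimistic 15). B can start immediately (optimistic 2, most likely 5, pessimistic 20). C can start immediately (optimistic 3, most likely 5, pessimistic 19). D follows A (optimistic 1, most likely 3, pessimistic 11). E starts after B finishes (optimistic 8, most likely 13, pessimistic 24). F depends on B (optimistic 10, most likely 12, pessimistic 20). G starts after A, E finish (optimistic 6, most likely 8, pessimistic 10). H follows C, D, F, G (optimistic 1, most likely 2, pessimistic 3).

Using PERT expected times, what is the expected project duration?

te_A = (13 + 4·14 + 15)/6 = 84/6 = 14
te_B = (2 + 4·5 + 20)/6 = 42/6 = 7
te_C = (3 + 4·5 + 19)/6 = 42/6 = 7
te_D = (1 + 4·3 + 11)/6 = 24/6 = 4
te_E = (8 + 4·13 + 24)/6 = 84/6 = 14
te_F = (10 + 4·12 + 20)/6 = 78/6 = 13
te_G = (6 + 4·8 + 10)/6 = 48/6 = 8
te_H = (1 + 4·2 + 3)/6 = 12/6 = 2

Forward pass:
ES_A = 0; EF_A = 14
ES_B = 0; EF_B = 7
ES_C = 0; EF_C = 7
ES_D = 14; EF_D = 14+4 = 18
ES_E = 7; EF_E = 7+14 = 21
ES_F = 7; EF_F = 7+13 = 20
ES_G = max(EF_A=14, EF_E=21) = 21; EF_G = 21+8 = 29
ES_H = max(EF_C=7, EF_D=18, EF_F=20, EF_G=29) = 29; EF_H = 29+2 = 31
Expected project duration μ = 31 weeks. Critical path: B → E → G → H.

31 weeks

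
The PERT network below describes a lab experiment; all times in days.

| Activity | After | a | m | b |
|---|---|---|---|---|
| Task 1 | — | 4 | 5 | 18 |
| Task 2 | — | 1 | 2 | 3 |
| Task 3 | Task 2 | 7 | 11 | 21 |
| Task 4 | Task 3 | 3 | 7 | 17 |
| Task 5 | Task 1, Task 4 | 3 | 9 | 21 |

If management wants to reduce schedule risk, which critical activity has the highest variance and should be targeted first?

te_Task 1 = (4 + 4·5 + 18)/6 = 42/6 = 7; σ²_Task 1 = ((18−4)/6)² = 5.444
te_Task 2 = (1 + 4·2 + 3)/6 = 12/6 = 2; σ²_Task 2 = ((3−1)/6)² = 0.111
te_Task 3 = (7 + 4·11 + 21)/6 = 72/6 = 12; σ²_Task 3 = ((21−7)/6)² = 5.444
te_Task 4 = (3 + 4·7 + 17)/6 = 48/6 = 8; σ²_Task 4 = ((17−3)/6)² = 5.444
te_Task 5 = (3 + 4·9 + 21)/6 = 60/6 = 10; σ²_Task 5 = ((21−3)/6)² = 9.000

Forward pass:
ES_Task 1 = 0; EF_Task 1 = 7
ES_Task 2 = 0; EF_Task 2 = 2
ES_Task 3 = 2; EF_Task 3 = 2+12 = 14
ES_Task 4 = 14; EF_Task 4 = 14+8 = 22
ES_Task 5 = max(EF_Task 1=7, EF_Task 4=22) = 22; EF_Task 5 = 22+10 = 32
Expected project duration μ = 32 days. Critical path: Task 2 → Task 3 → Task 4 → Task 5.

Variances on critical path: σ²_Task 2=0.111, σ²_Task 3=5.444, σ²_Task 4=5.444, σ²_Task 5=9.000.
Largest is σ²_Task 5 = 9.000.

Task 5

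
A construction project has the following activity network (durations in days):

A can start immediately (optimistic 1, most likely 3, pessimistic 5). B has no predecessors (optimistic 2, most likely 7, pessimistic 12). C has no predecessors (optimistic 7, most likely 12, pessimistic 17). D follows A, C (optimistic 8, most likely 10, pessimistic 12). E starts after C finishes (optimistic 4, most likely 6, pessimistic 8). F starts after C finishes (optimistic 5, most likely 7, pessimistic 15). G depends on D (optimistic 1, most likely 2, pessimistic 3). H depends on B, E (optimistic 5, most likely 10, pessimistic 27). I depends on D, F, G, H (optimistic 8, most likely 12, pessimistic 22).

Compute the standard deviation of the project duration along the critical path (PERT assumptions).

te_A = (1 + 4·3 + 5)/6 = 18/6 = 3; σ²_A = ((5−1)/6)² = 0.444
te_B = (2 + 4·7 + 12)/6 = 42/6 = 7; σ²_B = ((12−2)/6)² = 2.778
te_C = (7 + 4·12 + 17)/6 = 72/6 = 12; σ²_C = ((17−7)/6)² = 2.778
te_D = (8 + 4·10 + 12)/6 = 60/6 = 10; σ²_D = ((12−8)/6)² = 0.444
te_E = (4 + 4·6 + 8)/6 = 36/6 = 6; σ²_E = ((8−4)/6)² = 0.444
te_F = (5 + 4·7 + 15)/6 = 48/6 = 8; σ²_F = ((15−5)/6)² = 2.778
te_G = (1 + 4·2 + 3)/6 = 12/6 = 2; σ²_G = ((3−1)/6)² = 0.111
te_H = (5 + 4·10 + 27)/6 = 72/6 = 12; σ²_H = ((27−5)/6)² = 13.444
te_I = (8 + 4·12 + 22)/6 = 78/6 = 13; σ²_I = ((22−8)/6)² = 5.444

Forward pass:
ES_A = 0; EF_A = 3
ES_B = 0; EF_B = 7
ES_C = 0; EF_C = 12
ES_D = max(EF_A=3, EF_C=12) = 12; EF_D = 12+10 = 22
ES_E = 12; EF_E = 12+6 = 18
ES_F = 12; EF_F = 12+8 = 20
ES_G = 22; EF_G = 22+2 = 24
ES_H = max(EF_B=7, EF_E=18) = 18; EF_H = 18+12 = 30
ES_I = max(EF_D=22, EF_F=20, EF_G=24, EF_H=30) = 30; EF_I = 30+13 = 43
Expected project duration μ = 43 days. Critical path: C → E → H → I.

Variance along critical path = 2.778 + 0.444 + 13.444 + 5.444 = 22.111
σ = √22.111 = 4.702 days

4.70 days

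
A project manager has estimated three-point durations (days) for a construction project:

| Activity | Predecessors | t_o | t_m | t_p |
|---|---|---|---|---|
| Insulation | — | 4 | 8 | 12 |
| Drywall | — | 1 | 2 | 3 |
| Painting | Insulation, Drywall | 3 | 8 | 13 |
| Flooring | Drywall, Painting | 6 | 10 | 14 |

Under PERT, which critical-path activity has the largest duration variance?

Painting

te_Insulation = (4 + 4·8 + 12)/6 = 48/6 = 8; σ²_Insulation = ((12−4)/6)² = 1.778
te_Drywall = (1 + 4·2 + 3)/6 = 12/6 = 2; σ²_Drywall = ((3−1)/6)² = 0.111
te_Painting = (3 + 4·8 + 13)/6 = 48/6 = 8; σ²_Painting = ((13−3)/6)² = 2.778
te_Flooring = (6 + 4·10 + 14)/6 = 60/6 = 10; σ²_Flooring = ((14−6)/6)² = 1.778

Forward pass:
ES_Insulation = 0; EF_Insulation = 8
ES_Drywall = 0; EF_Drywall = 2
ES_Painting = max(EF_Insulation=8, EF_Drywall=2) = 8; EF_Painting = 8+8 = 16
ES_Flooring = max(EF_Drywall=2, EF_Painting=16) = 16; EF_Flooring = 16+10 = 26
Expected project duration μ = 26 days. Critical path: Insulation → Painting → Flooring.

Variances on critical path: σ²_Insulation=1.778, σ²_Painting=2.778, σ²_Flooring=1.778.
Largest is σ²_Painting = 2.778.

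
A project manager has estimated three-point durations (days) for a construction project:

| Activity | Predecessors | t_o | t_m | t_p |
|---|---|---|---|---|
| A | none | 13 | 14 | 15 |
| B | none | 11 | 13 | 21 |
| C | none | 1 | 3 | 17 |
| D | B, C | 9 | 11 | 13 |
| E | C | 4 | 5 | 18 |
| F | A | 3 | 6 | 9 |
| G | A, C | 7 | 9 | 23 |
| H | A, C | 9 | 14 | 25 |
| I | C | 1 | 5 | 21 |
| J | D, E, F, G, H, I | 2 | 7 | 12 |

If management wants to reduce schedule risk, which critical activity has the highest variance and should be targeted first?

te_A = (13 + 4·14 + 15)/6 = 84/6 = 14; σ²_A = ((15−13)/6)² = 0.111
te_B = (11 + 4·13 + 21)/6 = 84/6 = 14; σ²_B = ((21−11)/6)² = 2.778
te_C = (1 + 4·3 + 17)/6 = 30/6 = 5; σ²_C = ((17−1)/6)² = 7.111
te_D = (9 + 4·11 + 13)/6 = 66/6 = 11; σ²_D = ((13−9)/6)² = 0.444
te_E = (4 + 4·5 + 18)/6 = 42/6 = 7; σ²_E = ((18−4)/6)² = 5.444
te_F = (3 + 4·6 + 9)/6 = 36/6 = 6; σ²_F = ((9−3)/6)² = 1.000
te_G = (7 + 4·9 + 23)/6 = 66/6 = 11; σ²_G = ((23−7)/6)² = 7.111
te_H = (9 + 4·14 + 25)/6 = 90/6 = 15; σ²_H = ((25−9)/6)² = 7.111
te_I = (1 + 4·5 + 21)/6 = 42/6 = 7; σ²_I = ((21−1)/6)² = 11.111
te_J = (2 + 4·7 + 12)/6 = 42/6 = 7; σ²_J = ((12−2)/6)² = 2.778

Forward pass:
ES_A = 0; EF_A = 14
ES_B = 0; EF_B = 14
ES_C = 0; EF_C = 5
ES_D = max(EF_B=14, EF_C=5) = 14; EF_D = 14+11 = 25
ES_E = 5; EF_E = 5+7 = 12
ES_F = 14; EF_F = 14+6 = 20
ES_G = max(EF_A=14, EF_C=5) = 14; EF_G = 14+11 = 25
ES_H = max(EF_A=14, EF_C=5) = 14; EF_H = 14+15 = 29
ES_I = 5; EF_I = 5+7 = 12
ES_J = max(EF_D=25, EF_E=12, EF_F=20, EF_G=25, EF_H=29, EF_I=12) = 29; EF_J = 29+7 = 36
Expected project duration μ = 36 days. Critical path: A → H → J.

Variances on critical path: σ²_A=0.111, σ²_H=7.111, σ²_J=2.778.
Largest is σ²_H = 7.111.

H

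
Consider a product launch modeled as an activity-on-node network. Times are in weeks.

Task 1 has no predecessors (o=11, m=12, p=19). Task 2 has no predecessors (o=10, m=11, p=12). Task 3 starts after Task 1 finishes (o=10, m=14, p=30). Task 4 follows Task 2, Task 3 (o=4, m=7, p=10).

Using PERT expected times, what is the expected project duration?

36 weeks

te_Task 1 = (11 + 4·12 + 19)/6 = 78/6 = 13
te_Task 2 = (10 + 4·11 + 12)/6 = 66/6 = 11
te_Task 3 = (10 + 4·14 + 30)/6 = 96/6 = 16
te_Task 4 = (4 + 4·7 + 10)/6 = 42/6 = 7

Forward pass:
ES_Task 1 = 0; EF_Task 1 = 13
ES_Task 2 = 0; EF_Task 2 = 11
ES_Task 3 = 13; EF_Task 3 = 13+16 = 29
ES_Task 4 = max(EF_Task 2=11, EF_Task 3=29) = 29; EF_Task 4 = 29+7 = 36
Expected project duration μ = 36 weeks. Critical path: Task 1 → Task 3 → Task 4.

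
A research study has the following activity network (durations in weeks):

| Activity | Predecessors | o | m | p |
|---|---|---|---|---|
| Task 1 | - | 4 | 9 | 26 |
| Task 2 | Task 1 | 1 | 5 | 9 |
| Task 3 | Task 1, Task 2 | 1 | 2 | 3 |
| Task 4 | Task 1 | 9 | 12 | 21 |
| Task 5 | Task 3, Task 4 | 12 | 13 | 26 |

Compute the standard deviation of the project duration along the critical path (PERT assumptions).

te_Task 1 = (4 + 4·9 + 26)/6 = 66/6 = 11; σ²_Task 1 = ((26−4)/6)² = 13.444
te_Task 2 = (1 + 4·5 + 9)/6 = 30/6 = 5; σ²_Task 2 = ((9−1)/6)² = 1.778
te_Task 3 = (1 + 4·2 + 3)/6 = 12/6 = 2; σ²_Task 3 = ((3−1)/6)² = 0.111
te_Task 4 = (9 + 4·12 + 21)/6 = 78/6 = 13; σ²_Task 4 = ((21−9)/6)² = 4.000
te_Task 5 = (12 + 4·13 + 26)/6 = 90/6 = 15; σ²_Task 5 = ((26−12)/6)² = 5.444

Forward pass:
ES_Task 1 = 0; EF_Task 1 = 11
ES_Task 2 = 11; EF_Task 2 = 11+5 = 16
ES_Task 3 = max(EF_Task 1=11, EF_Task 2=16) = 16; EF_Task 3 = 16+2 = 18
ES_Task 4 = 11; EF_Task 4 = 11+13 = 24
ES_Task 5 = max(EF_Task 3=18, EF_Task 4=24) = 24; EF_Task 5 = 24+15 = 39
Expected project duration μ = 39 weeks. Critical path: Task 1 → Task 4 → Task 5.

Variance along critical path = 13.444 + 4.000 + 5.444 = 22.889
σ = √22.889 = 4.784 weeks

4.78 weeks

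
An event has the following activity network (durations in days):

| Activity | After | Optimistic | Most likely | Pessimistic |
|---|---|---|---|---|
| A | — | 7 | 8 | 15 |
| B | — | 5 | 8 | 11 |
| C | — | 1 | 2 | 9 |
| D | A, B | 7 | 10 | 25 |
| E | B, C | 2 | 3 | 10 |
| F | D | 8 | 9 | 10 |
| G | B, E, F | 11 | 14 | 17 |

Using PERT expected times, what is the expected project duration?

te_A = (7 + 4·8 + 15)/6 = 54/6 = 9
te_B = (5 + 4·8 + 11)/6 = 48/6 = 8
te_C = (1 + 4·2 + 9)/6 = 18/6 = 3
te_D = (7 + 4·10 + 25)/6 = 72/6 = 12
te_E = (2 + 4·3 + 10)/6 = 24/6 = 4
te_F = (8 + 4·9 + 10)/6 = 54/6 = 9
te_G = (11 + 4·14 + 17)/6 = 84/6 = 14

Forward pass:
ES_A = 0; EF_A = 9
ES_B = 0; EF_B = 8
ES_C = 0; EF_C = 3
ES_D = max(EF_A=9, EF_B=8) = 9; EF_D = 9+12 = 21
ES_E = max(EF_B=8, EF_C=3) = 8; EF_E = 8+4 = 12
ES_F = 21; EF_F = 21+9 = 30
ES_G = max(EF_B=8, EF_E=12, EF_F=30) = 30; EF_G = 30+14 = 44
Expected project duration μ = 44 days. Critical path: A → D → F → G.

44 days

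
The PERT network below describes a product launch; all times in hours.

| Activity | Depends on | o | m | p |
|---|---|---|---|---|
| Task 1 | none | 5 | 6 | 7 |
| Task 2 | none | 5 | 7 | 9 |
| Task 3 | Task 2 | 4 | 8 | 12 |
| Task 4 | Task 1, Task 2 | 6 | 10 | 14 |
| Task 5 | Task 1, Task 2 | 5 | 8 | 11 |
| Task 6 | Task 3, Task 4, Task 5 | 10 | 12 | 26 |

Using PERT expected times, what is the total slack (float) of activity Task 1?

te_Task 1 = (5 + 4·6 + 7)/6 = 36/6 = 6
te_Task 2 = (5 + 4·7 + 9)/6 = 42/6 = 7
te_Task 3 = (4 + 4·8 + 12)/6 = 48/6 = 8
te_Task 4 = (6 + 4·10 + 14)/6 = 60/6 = 10
te_Task 5 = (5 + 4·8 + 11)/6 = 48/6 = 8
te_Task 6 = (10 + 4·12 + 26)/6 = 84/6 = 14

Forward pass:
ES_Task 1 = 0; EF_Task 1 = 6
ES_Task 2 = 0; EF_Task 2 = 7
ES_Task 3 = 7; EF_Task 3 = 7+8 = 15
ES_Task 4 = max(EF_Task 1=6, EF_Task 2=7) = 7; EF_Task 4 = 7+10 = 17
ES_Task 5 = max(EF_Task 1=6, EF_Task 2=7) = 7; EF_Task 5 = 7+8 = 15
ES_Task 6 = max(EF_Task 3=15, EF_Task 4=17, EF_Task 5=15) = 17; EF_Task 6 = 17+14 = 31
Expected project duration μ = 31 hours. Critical path: Task 2 → Task 4 → Task 6.

Backward pass:
LF_Task 6 = 31; LS_Task 6 = 31−14 = 17
LF_Task 5 = LS_Task 6 = 17; LS_Task 5 = 17−8 = 9
LF_Task 4 = LS_Task 6 = 17; LS_Task 4 = 17−10 = 7
LF_Task 3 = LS_Task 6 = 17; LS_Task 3 = 17−8 = 9
LF_Task 2 = min(LS_Task 3=9, LS_Task 4=7, LS_Task 5=9) = 7; LS_Task 2 = 7−7 = 0
LF_Task 1 = min(LS_Task 4=7, LS_Task 5=9) = 7; LS_Task 1 = 7−6 = 1
Slack_Task 1 = LS_Task 1 − ES_Task 1 = 1 − 0 = 1

1 hours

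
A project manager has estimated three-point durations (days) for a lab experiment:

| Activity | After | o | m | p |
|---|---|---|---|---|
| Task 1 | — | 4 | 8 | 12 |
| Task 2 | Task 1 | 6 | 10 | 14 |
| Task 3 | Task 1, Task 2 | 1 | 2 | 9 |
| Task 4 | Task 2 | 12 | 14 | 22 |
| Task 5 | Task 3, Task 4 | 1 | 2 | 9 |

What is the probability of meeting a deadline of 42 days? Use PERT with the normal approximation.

te_Task 1 = (4 + 4·8 + 12)/6 = 48/6 = 8; σ²_Task 1 = ((12−4)/6)² = 1.778
te_Task 2 = (6 + 4·10 + 14)/6 = 60/6 = 10; σ²_Task 2 = ((14−6)/6)² = 1.778
te_Task 3 = (1 + 4·2 + 9)/6 = 18/6 = 3; σ²_Task 3 = ((9−1)/6)² = 1.778
te_Task 4 = (12 + 4·14 + 22)/6 = 90/6 = 15; σ²_Task 4 = ((22−12)/6)² = 2.778
te_Task 5 = (1 + 4·2 + 9)/6 = 18/6 = 3; σ²_Task 5 = ((9−1)/6)² = 1.778

Forward pass:
ES_Task 1 = 0; EF_Task 1 = 8
ES_Task 2 = 8; EF_Task 2 = 8+10 = 18
ES_Task 3 = max(EF_Task 1=8, EF_Task 2=18) = 18; EF_Task 3 = 18+3 = 21
ES_Task 4 = 18; EF_Task 4 = 18+15 = 33
ES_Task 5 = max(EF_Task 3=21, EF_Task 4=33) = 33; EF_Task 5 = 33+3 = 36
Expected project duration μ = 36 days. Critical path: Task 1 → Task 2 → Task 4 → Task 5.

Variance along critical path = 1.778 + 1.778 + 2.778 + 1.778 = 8.111; σ = √8.111 = 2.848 days.
Z = (42 − 36) / 2.848 = 2.107
P(T ≤ 42) = Φ(2.107) ≈ 0.982

0.982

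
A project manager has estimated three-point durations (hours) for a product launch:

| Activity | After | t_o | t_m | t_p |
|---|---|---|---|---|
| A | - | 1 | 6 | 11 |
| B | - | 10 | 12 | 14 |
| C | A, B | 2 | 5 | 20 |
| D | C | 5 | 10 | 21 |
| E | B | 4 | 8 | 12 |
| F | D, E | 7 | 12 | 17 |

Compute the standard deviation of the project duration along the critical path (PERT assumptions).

te_A = (1 + 4·6 + 11)/6 = 36/6 = 6; σ²_A = ((11−1)/6)² = 2.778
te_B = (10 + 4·12 + 14)/6 = 72/6 = 12; σ²_B = ((14−10)/6)² = 0.444
te_C = (2 + 4·5 + 20)/6 = 42/6 = 7; σ²_C = ((20−2)/6)² = 9.000
te_D = (5 + 4·10 + 21)/6 = 66/6 = 11; σ²_D = ((21−5)/6)² = 7.111
te_E = (4 + 4·8 + 12)/6 = 48/6 = 8; σ²_E = ((12−4)/6)² = 1.778
te_F = (7 + 4·12 + 17)/6 = 72/6 = 12; σ²_F = ((17−7)/6)² = 2.778

Forward pass:
ES_A = 0; EF_A = 6
ES_B = 0; EF_B = 12
ES_C = max(EF_A=6, EF_B=12) = 12; EF_C = 12+7 = 19
ES_D = 19; EF_D = 19+11 = 30
ES_E = 12; EF_E = 12+8 = 20
ES_F = max(EF_D=30, EF_E=20) = 30; EF_F = 30+12 = 42
Expected project duration μ = 42 hours. Critical path: B → C → D → F.

Variance along critical path = 0.444 + 9.000 + 7.111 + 2.778 = 19.333
σ = √19.333 = 4.397 hours

4.40 hours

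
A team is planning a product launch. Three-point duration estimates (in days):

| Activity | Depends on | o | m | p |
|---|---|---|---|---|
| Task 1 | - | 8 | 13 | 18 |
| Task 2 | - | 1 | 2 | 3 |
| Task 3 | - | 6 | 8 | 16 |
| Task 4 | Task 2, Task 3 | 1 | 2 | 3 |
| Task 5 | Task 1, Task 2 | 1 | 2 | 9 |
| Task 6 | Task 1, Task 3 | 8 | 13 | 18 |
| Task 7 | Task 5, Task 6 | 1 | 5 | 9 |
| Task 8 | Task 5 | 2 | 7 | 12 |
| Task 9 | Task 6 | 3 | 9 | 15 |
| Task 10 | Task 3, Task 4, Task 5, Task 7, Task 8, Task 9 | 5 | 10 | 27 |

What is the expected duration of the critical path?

47 days

te_Task 1 = (8 + 4·13 + 18)/6 = 78/6 = 13
te_Task 2 = (1 + 4·2 + 3)/6 = 12/6 = 2
te_Task 3 = (6 + 4·8 + 16)/6 = 54/6 = 9
te_Task 4 = (1 + 4·2 + 3)/6 = 12/6 = 2
te_Task 5 = (1 + 4·2 + 9)/6 = 18/6 = 3
te_Task 6 = (8 + 4·13 + 18)/6 = 78/6 = 13
te_Task 7 = (1 + 4·5 + 9)/6 = 30/6 = 5
te_Task 8 = (2 + 4·7 + 12)/6 = 42/6 = 7
te_Task 9 = (3 + 4·9 + 15)/6 = 54/6 = 9
te_Task 10 = (5 + 4·10 + 27)/6 = 72/6 = 12

Forward pass:
ES_Task 1 = 0; EF_Task 1 = 13
ES_Task 2 = 0; EF_Task 2 = 2
ES_Task 3 = 0; EF_Task 3 = 9
ES_Task 4 = max(EF_Task 2=2, EF_Task 3=9) = 9; EF_Task 4 = 9+2 = 11
ES_Task 5 = max(EF_Task 1=13, EF_Task 2=2) = 13; EF_Task 5 = 13+3 = 16
ES_Task 6 = max(EF_Task 1=13, EF_Task 3=9) = 13; EF_Task 6 = 13+13 = 26
ES_Task 7 = max(EF_Task 5=16, EF_Task 6=26) = 26; EF_Task 7 = 26+5 = 31
ES_Task 8 = 16; EF_Task 8 = 16+7 = 23
ES_Task 9 = 26; EF_Task 9 = 26+9 = 35
ES_Task 10 = max(EF_Task 3=9, EF_Task 4=11, EF_Task 5=16, EF_Task 7=31, EF_Task 8=23, EF_Task 9=35) = 35; EF_Task 10 = 35+12 = 47
Expected project duration μ = 47 days. Critical path: Task 1 → Task 6 → Task 9 → Task 10.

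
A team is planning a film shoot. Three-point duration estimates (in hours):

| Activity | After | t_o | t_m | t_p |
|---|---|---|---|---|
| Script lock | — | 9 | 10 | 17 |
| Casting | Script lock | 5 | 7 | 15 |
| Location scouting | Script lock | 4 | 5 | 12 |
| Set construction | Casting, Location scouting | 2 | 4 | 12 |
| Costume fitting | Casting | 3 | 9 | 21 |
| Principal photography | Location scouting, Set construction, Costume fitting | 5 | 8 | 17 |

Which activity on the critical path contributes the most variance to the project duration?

te_Script lock = (9 + 4·10 + 17)/6 = 66/6 = 11; σ²_Script lock = ((17−9)/6)² = 1.778
te_Casting = (5 + 4·7 + 15)/6 = 48/6 = 8; σ²_Casting = ((15−5)/6)² = 2.778
te_Location scouting = (4 + 4·5 + 12)/6 = 36/6 = 6; σ²_Location scouting = ((12−4)/6)² = 1.778
te_Set construction = (2 + 4·4 + 12)/6 = 30/6 = 5; σ²_Set construction = ((12−2)/6)² = 2.778
te_Costume fitting = (3 + 4·9 + 21)/6 = 60/6 = 10; σ²_Costume fitting = ((21−3)/6)² = 9.000
te_Principal photography = (5 + 4·8 + 17)/6 = 54/6 = 9; σ²_Principal photography = ((17−5)/6)² = 4.000

Forward pass:
ES_Script lock = 0; EF_Script lock = 11
ES_Casting = 11; EF_Casting = 11+8 = 19
ES_Location scouting = 11; EF_Location scouting = 11+6 = 17
ES_Set construction = max(EF_Casting=19, EF_Location scouting=17) = 19; EF_Set construction = 19+5 = 24
ES_Costume fitting = 19; EF_Costume fitting = 19+10 = 29
ES_Principal photography = max(EF_Location scouting=17, EF_Set construction=24, EF_Costume fitting=29) = 29; EF_Principal photography = 29+9 = 38
Expected project duration μ = 38 hours. Critical path: Script lock → Casting → Costume fitting → Principal photography.

Variances on critical path: σ²_Script lock=1.778, σ²_Casting=2.778, σ²_Costume fitting=9.000, σ²_Principal photography=4.000.
Largest is σ²_Costume fitting = 9.000.

Costume fitting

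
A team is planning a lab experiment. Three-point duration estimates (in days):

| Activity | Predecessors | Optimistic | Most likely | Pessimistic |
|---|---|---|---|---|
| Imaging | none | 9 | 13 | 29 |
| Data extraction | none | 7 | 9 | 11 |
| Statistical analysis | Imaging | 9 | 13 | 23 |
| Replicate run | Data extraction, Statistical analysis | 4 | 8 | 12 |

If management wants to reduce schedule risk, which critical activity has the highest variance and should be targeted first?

te_Imaging = (9 + 4·13 + 29)/6 = 90/6 = 15; σ²_Imaging = ((29−9)/6)² = 11.111
te_Data extraction = (7 + 4·9 + 11)/6 = 54/6 = 9; σ²_Data extraction = ((11−7)/6)² = 0.444
te_Statistical analysis = (9 + 4·13 + 23)/6 = 84/6 = 14; σ²_Statistical analysis = ((23−9)/6)² = 5.444
te_Replicate run = (4 + 4·8 + 12)/6 = 48/6 = 8; σ²_Replicate run = ((12−4)/6)² = 1.778

Forward pass:
ES_Imaging = 0; EF_Imaging = 15
ES_Data extraction = 0; EF_Data extraction = 9
ES_Statistical analysis = 15; EF_Statistical analysis = 15+14 = 29
ES_Replicate run = max(EF_Data extraction=9, EF_Statistical analysis=29) = 29; EF_Replicate run = 29+8 = 37
Expected project duration μ = 37 days. Critical path: Imaging → Statistical analysis → Replicate run.

Variances on critical path: σ²_Imaging=11.111, σ²_Statistical analysis=5.444, σ²_Replicate run=1.778.
Largest is σ²_Imaging = 11.111.

Imaging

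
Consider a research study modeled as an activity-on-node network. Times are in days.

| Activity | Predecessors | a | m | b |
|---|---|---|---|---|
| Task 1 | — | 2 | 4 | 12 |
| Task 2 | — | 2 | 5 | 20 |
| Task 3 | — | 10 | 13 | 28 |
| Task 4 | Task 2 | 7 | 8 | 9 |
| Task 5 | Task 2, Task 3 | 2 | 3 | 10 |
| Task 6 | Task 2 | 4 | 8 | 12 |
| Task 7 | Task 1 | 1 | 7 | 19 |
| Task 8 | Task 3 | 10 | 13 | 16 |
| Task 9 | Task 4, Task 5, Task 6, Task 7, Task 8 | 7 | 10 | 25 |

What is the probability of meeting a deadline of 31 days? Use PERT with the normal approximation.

0.019

te_Task 1 = (2 + 4·4 + 12)/6 = 30/6 = 5; σ²_Task 1 = ((12−2)/6)² = 2.778
te_Task 2 = (2 + 4·5 + 20)/6 = 42/6 = 7; σ²_Task 2 = ((20−2)/6)² = 9.000
te_Task 3 = (10 + 4·13 + 28)/6 = 90/6 = 15; σ²_Task 3 = ((28−10)/6)² = 9.000
te_Task 4 = (7 + 4·8 + 9)/6 = 48/6 = 8; σ²_Task 4 = ((9−7)/6)² = 0.111
te_Task 5 = (2 + 4·3 + 10)/6 = 24/6 = 4; σ²_Task 5 = ((10−2)/6)² = 1.778
te_Task 6 = (4 + 4·8 + 12)/6 = 48/6 = 8; σ²_Task 6 = ((12−4)/6)² = 1.778
te_Task 7 = (1 + 4·7 + 19)/6 = 48/6 = 8; σ²_Task 7 = ((19−1)/6)² = 9.000
te_Task 8 = (10 + 4·13 + 16)/6 = 78/6 = 13; σ²_Task 8 = ((16−10)/6)² = 1.000
te_Task 9 = (7 + 4·10 + 25)/6 = 72/6 = 12; σ²_Task 9 = ((25−7)/6)² = 9.000

Forward pass:
ES_Task 1 = 0; EF_Task 1 = 5
ES_Task 2 = 0; EF_Task 2 = 7
ES_Task 3 = 0; EF_Task 3 = 15
ES_Task 4 = 7; EF_Task 4 = 7+8 = 15
ES_Task 5 = max(EF_Task 2=7, EF_Task 3=15) = 15; EF_Task 5 = 15+4 = 19
ES_Task 6 = 7; EF_Task 6 = 7+8 = 15
ES_Task 7 = 5; EF_Task 7 = 5+8 = 13
ES_Task 8 = 15; EF_Task 8 = 15+13 = 28
ES_Task 9 = max(EF_Task 4=15, EF_Task 5=19, EF_Task 6=15, EF_Task 7=13, EF_Task 8=28) = 28; EF_Task 9 = 28+12 = 40
Expected project duration μ = 40 days. Critical path: Task 3 → Task 8 → Task 9.

Variance along critical path = 9.000 + 1.000 + 9.000 = 19.000; σ = √19.000 = 4.359 days.
Z = (31 − 40) / 4.359 = -2.065
P(T ≤ 31) = Φ(-2.065) ≈ 0.019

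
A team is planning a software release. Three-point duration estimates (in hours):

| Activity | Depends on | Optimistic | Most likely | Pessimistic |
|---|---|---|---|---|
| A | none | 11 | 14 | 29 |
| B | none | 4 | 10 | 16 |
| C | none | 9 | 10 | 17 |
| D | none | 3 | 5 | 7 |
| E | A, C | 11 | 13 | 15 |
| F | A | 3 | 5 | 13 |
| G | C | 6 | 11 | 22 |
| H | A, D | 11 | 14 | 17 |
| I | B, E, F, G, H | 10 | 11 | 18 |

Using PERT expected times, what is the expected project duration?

te_A = (11 + 4·14 + 29)/6 = 96/6 = 16
te_B = (4 + 4·10 + 16)/6 = 60/6 = 10
te_C = (9 + 4·10 + 17)/6 = 66/6 = 11
te_D = (3 + 4·5 + 7)/6 = 30/6 = 5
te_E = (11 + 4·13 + 15)/6 = 78/6 = 13
te_F = (3 + 4·5 + 13)/6 = 36/6 = 6
te_G = (6 + 4·11 + 22)/6 = 72/6 = 12
te_H = (11 + 4·14 + 17)/6 = 84/6 = 14
te_I = (10 + 4·11 + 18)/6 = 72/6 = 12

Forward pass:
ES_A = 0; EF_A = 16
ES_B = 0; EF_B = 10
ES_C = 0; EF_C = 11
ES_D = 0; EF_D = 5
ES_E = max(EF_A=16, EF_C=11) = 16; EF_E = 16+13 = 29
ES_F = 16; EF_F = 16+6 = 22
ES_G = 11; EF_G = 11+12 = 23
ES_H = max(EF_A=16, EF_D=5) = 16; EF_H = 16+14 = 30
ES_I = max(EF_B=10, EF_E=29, EF_F=22, EF_G=23, EF_H=30) = 30; EF_I = 30+12 = 42
Expected project duration μ = 42 hours. Critical path: A → H → I.

42 hours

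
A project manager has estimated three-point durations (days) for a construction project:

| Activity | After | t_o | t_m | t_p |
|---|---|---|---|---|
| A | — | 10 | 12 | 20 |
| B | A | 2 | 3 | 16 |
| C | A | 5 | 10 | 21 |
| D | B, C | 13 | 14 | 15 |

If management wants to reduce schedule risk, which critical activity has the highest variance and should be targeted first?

C

te_A = (10 + 4·12 + 20)/6 = 78/6 = 13; σ²_A = ((20−10)/6)² = 2.778
te_B = (2 + 4·3 + 16)/6 = 30/6 = 5; σ²_B = ((16−2)/6)² = 5.444
te_C = (5 + 4·10 + 21)/6 = 66/6 = 11; σ²_C = ((21−5)/6)² = 7.111
te_D = (13 + 4·14 + 15)/6 = 84/6 = 14; σ²_D = ((15−13)/6)² = 0.111

Forward pass:
ES_A = 0; EF_A = 13
ES_B = 13; EF_B = 13+5 = 18
ES_C = 13; EF_C = 13+11 = 24
ES_D = max(EF_B=18, EF_C=24) = 24; EF_D = 24+14 = 38
Expected project duration μ = 38 days. Critical path: A → C → D.

Variances on critical path: σ²_A=2.778, σ²_C=7.111, σ²_D=0.111.
Largest is σ²_C = 7.111.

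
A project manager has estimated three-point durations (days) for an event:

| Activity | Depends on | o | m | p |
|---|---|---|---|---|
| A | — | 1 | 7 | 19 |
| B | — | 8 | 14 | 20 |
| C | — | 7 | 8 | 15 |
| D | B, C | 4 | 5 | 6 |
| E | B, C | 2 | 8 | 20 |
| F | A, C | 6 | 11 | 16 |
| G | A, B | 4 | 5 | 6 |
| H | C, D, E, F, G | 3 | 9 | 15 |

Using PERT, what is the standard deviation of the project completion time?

te_A = (1 + 4·7 + 19)/6 = 48/6 = 8; σ²_A = ((19−1)/6)² = 9.000
te_B = (8 + 4·14 + 20)/6 = 84/6 = 14; σ²_B = ((20−8)/6)² = 4.000
te_C = (7 + 4·8 + 15)/6 = 54/6 = 9; σ²_C = ((15−7)/6)² = 1.778
te_D = (4 + 4·5 + 6)/6 = 30/6 = 5; σ²_D = ((6−4)/6)² = 0.111
te_E = (2 + 4·8 + 20)/6 = 54/6 = 9; σ²_E = ((20−2)/6)² = 9.000
te_F = (6 + 4·11 + 16)/6 = 66/6 = 11; σ²_F = ((16−6)/6)² = 2.778
te_G = (4 + 4·5 + 6)/6 = 30/6 = 5; σ²_G = ((6−4)/6)² = 0.111
te_H = (3 + 4·9 + 15)/6 = 54/6 = 9; σ²_H = ((15−3)/6)² = 4.000

Forward pass:
ES_A = 0; EF_A = 8
ES_B = 0; EF_B = 14
ES_C = 0; EF_C = 9
ES_D = max(EF_B=14, EF_C=9) = 14; EF_D = 14+5 = 19
ES_E = max(EF_B=14, EF_C=9) = 14; EF_E = 14+9 = 23
ES_F = max(EF_A=8, EF_C=9) = 9; EF_F = 9+11 = 20
ES_G = max(EF_A=8, EF_B=14) = 14; EF_G = 14+5 = 19
ES_H = max(EF_C=9, EF_D=19, EF_E=23, EF_F=20, EF_G=19) = 23; EF_H = 23+9 = 32
Expected project duration μ = 32 days. Critical path: B → E → H.

Variance along critical path = 4.000 + 9.000 + 4.000 = 17.000
σ = √17.000 = 4.123 days

4.12 days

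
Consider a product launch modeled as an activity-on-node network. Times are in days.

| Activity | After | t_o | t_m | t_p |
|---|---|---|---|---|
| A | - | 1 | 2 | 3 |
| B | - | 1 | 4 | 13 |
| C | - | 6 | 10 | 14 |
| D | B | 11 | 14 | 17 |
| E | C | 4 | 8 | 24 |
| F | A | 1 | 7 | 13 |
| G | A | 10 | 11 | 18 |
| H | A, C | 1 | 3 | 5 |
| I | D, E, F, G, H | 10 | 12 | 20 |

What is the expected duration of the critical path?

te_A = (1 + 4·2 + 3)/6 = 12/6 = 2
te_B = (1 + 4·4 + 13)/6 = 30/6 = 5
te_C = (6 + 4·10 + 14)/6 = 60/6 = 10
te_D = (11 + 4·14 + 17)/6 = 84/6 = 14
te_E = (4 + 4·8 + 24)/6 = 60/6 = 10
te_F = (1 + 4·7 + 13)/6 = 42/6 = 7
te_G = (10 + 4·11 + 18)/6 = 72/6 = 12
te_H = (1 + 4·3 + 5)/6 = 18/6 = 3
te_I = (10 + 4·12 + 20)/6 = 78/6 = 13

Forward pass:
ES_A = 0; EF_A = 2
ES_B = 0; EF_B = 5
ES_C = 0; EF_C = 10
ES_D = 5; EF_D = 5+14 = 19
ES_E = 10; EF_E = 10+10 = 20
ES_F = 2; EF_F = 2+7 = 9
ES_G = 2; EF_G = 2+12 = 14
ES_H = max(EF_A=2, EF_C=10) = 10; EF_H = 10+3 = 13
ES_I = max(EF_D=19, EF_E=20, EF_F=9, EF_G=14, EF_H=13) = 20; EF_I = 20+13 = 33
Expected project duration μ = 33 days. Critical path: C → E → I.

33 days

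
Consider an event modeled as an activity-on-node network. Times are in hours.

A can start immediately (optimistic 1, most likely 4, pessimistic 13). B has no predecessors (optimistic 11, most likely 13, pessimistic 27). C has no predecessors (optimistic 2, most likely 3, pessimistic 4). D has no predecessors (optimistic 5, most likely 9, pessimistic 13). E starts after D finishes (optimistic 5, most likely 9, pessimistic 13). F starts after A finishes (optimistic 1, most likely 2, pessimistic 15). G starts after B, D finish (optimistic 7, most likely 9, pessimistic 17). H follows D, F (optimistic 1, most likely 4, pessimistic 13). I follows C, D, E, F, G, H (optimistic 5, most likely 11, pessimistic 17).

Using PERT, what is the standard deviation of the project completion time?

3.73 hours

te_A = (1 + 4·4 + 13)/6 = 30/6 = 5; σ²_A = ((13−1)/6)² = 4.000
te_B = (11 + 4·13 + 27)/6 = 90/6 = 15; σ²_B = ((27−11)/6)² = 7.111
te_C = (2 + 4·3 + 4)/6 = 18/6 = 3; σ²_C = ((4−2)/6)² = 0.111
te_D = (5 + 4·9 + 13)/6 = 54/6 = 9; σ²_D = ((13−5)/6)² = 1.778
te_E = (5 + 4·9 + 13)/6 = 54/6 = 9; σ²_E = ((13−5)/6)² = 1.778
te_F = (1 + 4·2 + 15)/6 = 24/6 = 4; σ²_F = ((15−1)/6)² = 5.444
te_G = (7 + 4·9 + 17)/6 = 60/6 = 10; σ²_G = ((17−7)/6)² = 2.778
te_H = (1 + 4·4 + 13)/6 = 30/6 = 5; σ²_H = ((13−1)/6)² = 4.000
te_I = (5 + 4·11 + 17)/6 = 66/6 = 11; σ²_I = ((17−5)/6)² = 4.000

Forward pass:
ES_A = 0; EF_A = 5
ES_B = 0; EF_B = 15
ES_C = 0; EF_C = 3
ES_D = 0; EF_D = 9
ES_E = 9; EF_E = 9+9 = 18
ES_F = 5; EF_F = 5+4 = 9
ES_G = max(EF_B=15, EF_D=9) = 15; EF_G = 15+10 = 25
ES_H = max(EF_D=9, EF_F=9) = 9; EF_H = 9+5 = 14
ES_I = max(EF_C=3, EF_D=9, EF_E=18, EF_F=9, EF_G=25, EF_H=14) = 25; EF_I = 25+11 = 36
Expected project duration μ = 36 hours. Critical path: B → G → I.

Variance along critical path = 7.111 + 2.778 + 4.000 = 13.889
σ = √13.889 = 3.727 hours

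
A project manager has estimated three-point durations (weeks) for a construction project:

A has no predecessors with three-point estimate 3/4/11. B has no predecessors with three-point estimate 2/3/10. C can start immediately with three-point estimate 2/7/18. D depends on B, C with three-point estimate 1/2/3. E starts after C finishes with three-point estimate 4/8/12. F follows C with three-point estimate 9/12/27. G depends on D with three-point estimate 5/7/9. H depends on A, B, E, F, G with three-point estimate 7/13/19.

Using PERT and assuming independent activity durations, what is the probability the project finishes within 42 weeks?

0.941

te_A = (3 + 4·4 + 11)/6 = 30/6 = 5; σ²_A = ((11−3)/6)² = 1.778
te_B = (2 + 4·3 + 10)/6 = 24/6 = 4; σ²_B = ((10−2)/6)² = 1.778
te_C = (2 + 4·7 + 18)/6 = 48/6 = 8; σ²_C = ((18−2)/6)² = 7.111
te_D = (1 + 4·2 + 3)/6 = 12/6 = 2; σ²_D = ((3−1)/6)² = 0.111
te_E = (4 + 4·8 + 12)/6 = 48/6 = 8; σ²_E = ((12−4)/6)² = 1.778
te_F = (9 + 4·12 + 27)/6 = 84/6 = 14; σ²_F = ((27−9)/6)² = 9.000
te_G = (5 + 4·7 + 9)/6 = 42/6 = 7; σ²_G = ((9−5)/6)² = 0.444
te_H = (7 + 4·13 + 19)/6 = 78/6 = 13; σ²_H = ((19−7)/6)² = 4.000

Forward pass:
ES_A = 0; EF_A = 5
ES_B = 0; EF_B = 4
ES_C = 0; EF_C = 8
ES_D = max(EF_B=4, EF_C=8) = 8; EF_D = 8+2 = 10
ES_E = 8; EF_E = 8+8 = 16
ES_F = 8; EF_F = 8+14 = 22
ES_G = 10; EF_G = 10+7 = 17
ES_H = max(EF_A=5, EF_B=4, EF_E=16, EF_F=22, EF_G=17) = 22; EF_H = 22+13 = 35
Expected project duration μ = 35 weeks. Critical path: C → F → H.

Variance along critical path = 7.111 + 9.000 + 4.000 = 20.111; σ = √20.111 = 4.485 weeks.
Z = (42 − 35) / 4.485 = 1.561
P(T ≤ 42) = Φ(1.561) ≈ 0.941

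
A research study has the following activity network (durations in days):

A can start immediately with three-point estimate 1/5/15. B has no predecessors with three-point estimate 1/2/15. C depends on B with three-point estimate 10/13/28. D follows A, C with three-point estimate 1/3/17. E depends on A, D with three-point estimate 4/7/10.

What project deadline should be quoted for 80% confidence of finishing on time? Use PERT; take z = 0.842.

35.0 days

te_A = (1 + 4·5 + 15)/6 = 36/6 = 6; σ²_A = ((15−1)/6)² = 5.444
te_B = (1 + 4·2 + 15)/6 = 24/6 = 4; σ²_B = ((15−1)/6)² = 5.444
te_C = (10 + 4·13 + 28)/6 = 90/6 = 15; σ²_C = ((28−10)/6)² = 9.000
te_D = (1 + 4·3 + 17)/6 = 30/6 = 5; σ²_D = ((17−1)/6)² = 7.111
te_E = (4 + 4·7 + 10)/6 = 42/6 = 7; σ²_E = ((10−4)/6)² = 1.000

Forward pass:
ES_A = 0; EF_A = 6
ES_B = 0; EF_B = 4
ES_C = 4; EF_C = 4+15 = 19
ES_D = max(EF_A=6, EF_C=19) = 19; EF_D = 19+5 = 24
ES_E = max(EF_A=6, EF_D=24) = 24; EF_E = 24+7 = 31
Expected project duration μ = 31 days. Critical path: B → C → D → E.

Variance along critical path = 5.444 + 9.000 + 7.111 + 1.000 = 22.556; σ = 4.749 days.
D = μ + z·σ = 31 + 0.842·4.749 = 35.0 days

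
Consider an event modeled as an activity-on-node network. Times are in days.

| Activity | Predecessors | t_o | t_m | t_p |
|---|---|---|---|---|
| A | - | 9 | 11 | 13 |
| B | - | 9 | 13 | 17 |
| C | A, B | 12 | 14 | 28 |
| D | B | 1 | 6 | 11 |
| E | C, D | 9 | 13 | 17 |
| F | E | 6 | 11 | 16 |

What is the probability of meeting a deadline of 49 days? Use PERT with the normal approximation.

te_A = (9 + 4·11 + 13)/6 = 66/6 = 11; σ²_A = ((13−9)/6)² = 0.444
te_B = (9 + 4·13 + 17)/6 = 78/6 = 13; σ²_B = ((17−9)/6)² = 1.778
te_C = (12 + 4·14 + 28)/6 = 96/6 = 16; σ²_C = ((28−12)/6)² = 7.111
te_D = (1 + 4·6 + 11)/6 = 36/6 = 6; σ²_D = ((11−1)/6)² = 2.778
te_E = (9 + 4·13 + 17)/6 = 78/6 = 13; σ²_E = ((17−9)/6)² = 1.778
te_F = (6 + 4·11 + 16)/6 = 66/6 = 11; σ²_F = ((16−6)/6)² = 2.778

Forward pass:
ES_A = 0; EF_A = 11
ES_B = 0; EF_B = 13
ES_C = max(EF_A=11, EF_B=13) = 13; EF_C = 13+16 = 29
ES_D = 13; EF_D = 13+6 = 19
ES_E = max(EF_C=29, EF_D=19) = 29; EF_E = 29+13 = 42
ES_F = 42; EF_F = 42+11 = 53
Expected project duration μ = 53 days. Critical path: B → C → E → F.

Variance along critical path = 1.778 + 7.111 + 1.778 + 2.778 = 13.444; σ = √13.444 = 3.667 days.
Z = (49 − 53) / 3.667 = -1.091
P(T ≤ 49) = Φ(-1.091) ≈ 0.138

0.138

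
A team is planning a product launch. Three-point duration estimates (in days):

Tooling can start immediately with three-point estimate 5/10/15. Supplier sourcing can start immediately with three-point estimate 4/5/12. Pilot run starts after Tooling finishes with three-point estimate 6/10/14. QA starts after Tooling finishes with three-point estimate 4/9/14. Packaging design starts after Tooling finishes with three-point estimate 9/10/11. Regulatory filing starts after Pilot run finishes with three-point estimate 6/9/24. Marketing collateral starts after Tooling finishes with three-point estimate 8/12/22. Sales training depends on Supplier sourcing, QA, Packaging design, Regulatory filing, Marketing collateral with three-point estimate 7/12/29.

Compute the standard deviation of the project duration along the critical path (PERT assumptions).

te_Tooling = (5 + 4·10 + 15)/6 = 60/6 = 10; σ²_Tooling = ((15−5)/6)² = 2.778
te_Supplier sourcing = (4 + 4·5 + 12)/6 = 36/6 = 6; σ²_Supplier sourcing = ((12−4)/6)² = 1.778
te_Pilot run = (6 + 4·10 + 14)/6 = 60/6 = 10; σ²_Pilot run = ((14−6)/6)² = 1.778
te_QA = (4 + 4·9 + 14)/6 = 54/6 = 9; σ²_QA = ((14−4)/6)² = 2.778
te_Packaging design = (9 + 4·10 + 11)/6 = 60/6 = 10; σ²_Packaging design = ((11−9)/6)² = 0.111
te_Regulatory filing = (6 + 4·9 + 24)/6 = 66/6 = 11; σ²_Regulatory filing = ((24−6)/6)² = 9.000
te_Marketing collateral = (8 + 4·12 + 22)/6 = 78/6 = 13; σ²_Marketing collateral = ((22−8)/6)² = 5.444
te_Sales training = (7 + 4·12 + 29)/6 = 84/6 = 14; σ²_Sales training = ((29−7)/6)² = 13.444

Forward pass:
ES_Tooling = 0; EF_Tooling = 10
ES_Supplier sourcing = 0; EF_Supplier sourcing = 6
ES_Pilot run = 10; EF_Pilot run = 10+10 = 20
ES_QA = 10; EF_QA = 10+9 = 19
ES_Packaging design = 10; EF_Packaging design = 10+10 = 20
ES_Regulatory filing = 20; EF_Regulatory filing = 20+11 = 31
ES_Marketing collateral = 10; EF_Marketing collateral = 10+13 = 23
ES_Sales training = max(EF_Supplier sourcing=6, EF_QA=19, EF_Packaging design=20, EF_Regulatory filing=31, EF_Marketing collateral=23) = 31; EF_Sales training = 31+14 = 45
Expected project duration μ = 45 days. Critical path: Tooling → Pilot run → Regulatory filing → Sales training.

Variance along critical path = 2.778 + 1.778 + 9.000 + 13.444 = 27.000
σ = √27.000 = 5.196 days

5.20 days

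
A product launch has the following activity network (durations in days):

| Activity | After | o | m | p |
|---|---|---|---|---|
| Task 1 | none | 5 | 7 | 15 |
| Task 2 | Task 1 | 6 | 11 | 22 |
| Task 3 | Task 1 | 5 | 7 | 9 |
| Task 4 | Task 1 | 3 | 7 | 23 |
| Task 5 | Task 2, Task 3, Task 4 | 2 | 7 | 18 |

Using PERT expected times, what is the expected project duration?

28 days

te_Task 1 = (5 + 4·7 + 15)/6 = 48/6 = 8
te_Task 2 = (6 + 4·11 + 22)/6 = 72/6 = 12
te_Task 3 = (5 + 4·7 + 9)/6 = 42/6 = 7
te_Task 4 = (3 + 4·7 + 23)/6 = 54/6 = 9
te_Task 5 = (2 + 4·7 + 18)/6 = 48/6 = 8

Forward pass:
ES_Task 1 = 0; EF_Task 1 = 8
ES_Task 2 = 8; EF_Task 2 = 8+12 = 20
ES_Task 3 = 8; EF_Task 3 = 8+7 = 15
ES_Task 4 = 8; EF_Task 4 = 8+9 = 17
ES_Task 5 = max(EF_Task 2=20, EF_Task 3=15, EF_Task 4=17) = 20; EF_Task 5 = 20+8 = 28
Expected project duration μ = 28 days. Critical path: Task 1 → Task 2 → Task 5.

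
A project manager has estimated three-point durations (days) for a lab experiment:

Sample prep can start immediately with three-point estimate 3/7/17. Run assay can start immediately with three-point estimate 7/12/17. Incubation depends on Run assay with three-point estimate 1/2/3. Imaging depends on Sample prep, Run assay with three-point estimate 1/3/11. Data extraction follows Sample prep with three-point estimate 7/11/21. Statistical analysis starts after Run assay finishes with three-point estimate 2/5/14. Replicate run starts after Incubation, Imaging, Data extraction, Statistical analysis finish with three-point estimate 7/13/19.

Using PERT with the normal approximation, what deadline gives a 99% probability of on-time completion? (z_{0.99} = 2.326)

42.0 days

te_Sample prep = (3 + 4·7 + 17)/6 = 48/6 = 8; σ²_Sample prep = ((17−3)/6)² = 5.444
te_Run assay = (7 + 4·12 + 17)/6 = 72/6 = 12; σ²_Run assay = ((17−7)/6)² = 2.778
te_Incubation = (1 + 4·2 + 3)/6 = 12/6 = 2; σ²_Incubation = ((3−1)/6)² = 0.111
te_Imaging = (1 + 4·3 + 11)/6 = 24/6 = 4; σ²_Imaging = ((11−1)/6)² = 2.778
te_Data extraction = (7 + 4·11 + 21)/6 = 72/6 = 12; σ²_Data extraction = ((21−7)/6)² = 5.444
te_Statistical analysis = (2 + 4·5 + 14)/6 = 36/6 = 6; σ²_Statistical analysis = ((14−2)/6)² = 4.000
te_Replicate run = (7 + 4·13 + 19)/6 = 78/6 = 13; σ²_Replicate run = ((19−7)/6)² = 4.000

Forward pass:
ES_Sample prep = 0; EF_Sample prep = 8
ES_Run assay = 0; EF_Run assay = 12
ES_Incubation = 12; EF_Incubation = 12+2 = 14
ES_Imaging = max(EF_Sample prep=8, EF_Run assay=12) = 12; EF_Imaging = 12+4 = 16
ES_Data extraction = 8; EF_Data extraction = 8+12 = 20
ES_Statistical analysis = 12; EF_Statistical analysis = 12+6 = 18
ES_Replicate run = max(EF_Incubation=14, EF_Imaging=16, EF_Data extraction=20, EF_Statistical analysis=18) = 20; EF_Replicate run = 20+13 = 33
Expected project duration μ = 33 days. Critical path: Sample prep → Data extraction → Replicate run.

Variance along critical path = 5.444 + 5.444 + 4.000 = 14.889; σ = 3.859 days.
D = μ + z·σ = 33 + 2.326·3.859 = 42.0 days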